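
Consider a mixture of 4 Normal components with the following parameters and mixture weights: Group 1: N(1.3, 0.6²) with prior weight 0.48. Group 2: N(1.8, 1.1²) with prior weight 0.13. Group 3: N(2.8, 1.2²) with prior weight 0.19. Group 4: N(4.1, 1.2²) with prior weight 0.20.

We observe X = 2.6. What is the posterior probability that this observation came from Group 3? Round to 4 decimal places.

The responsibility of component k is w_k f_k(x) divided by Σ_j w_j f_j(x).
Evaluate each component's likelihood at the observed value:
  L_1 = 0.0635877
  L_2 = 0.278396
  L_3 = 0.327866
  L_4 = 0.152208
Multiply by the mixture weights:
  w_1·L_1 = 0.48 × 0.0635877 = 0.0305221
  w_2·L_2 = 0.13 × 0.278396 = 0.0361915
  w_3·L_3 = 0.19 × 0.327866 = 0.0622946
  w_4·L_4 = 0.20 × 0.152208 = 0.0304415
Denominator: 0.0305221 + 0.0361915 + 0.0622946 + 0.0304415 = 0.15945
So the posterior for Group 3 is 0.0622946 / 0.15945 ≈ 0.3907.

0.3907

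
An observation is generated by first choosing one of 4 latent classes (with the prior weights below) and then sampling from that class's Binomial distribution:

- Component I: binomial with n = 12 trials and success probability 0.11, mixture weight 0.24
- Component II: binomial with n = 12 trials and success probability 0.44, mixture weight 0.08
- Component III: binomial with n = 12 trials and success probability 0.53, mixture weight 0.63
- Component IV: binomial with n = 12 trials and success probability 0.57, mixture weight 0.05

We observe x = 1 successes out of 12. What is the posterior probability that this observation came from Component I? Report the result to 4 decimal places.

0.9806

The responsibility of component k is P(Z=k) f_k(x) divided by Σ_j P(Z=j) f_j(x).
Component likelihoods at x = 1 successes out of 12:
  f_I = C(12,1)·0.11^1·0.89^11 = 12·0.11·0.277517 = 0.366323
  f_II = C(12,1)·0.44^1·0.56^11 = 12·0.44·0.00169851 = 0.00896814
  f_III = C(12,1)·0.53^1·0.47^11 = 12·0.53·0.000247216 = 0.00157229
  f_IV = C(12,1)·0.57^1·0.43^11 = 12·0.57·9.29294e-05 = 0.000635637
Multiply by the mixture weights:
  P(Z=I)·f_I = 0.24 × 0.366323 = 0.0879175
  P(Z=II)·f_II = 0.08 × 0.00896814 = 0.000717451
  P(Z=III)·f_III = 0.63 × 0.00157229 = 0.000990545
  P(Z=IV)·f_IV = 0.05 × 0.000635637 = 3.17818e-05
Normaliser: 0.0879175 + 0.000717451 + 0.000990545 + 3.17818e-05 = 0.0896573
Responsibility of Component I: 0.0879175 / 0.0896573 ≈ 0.9806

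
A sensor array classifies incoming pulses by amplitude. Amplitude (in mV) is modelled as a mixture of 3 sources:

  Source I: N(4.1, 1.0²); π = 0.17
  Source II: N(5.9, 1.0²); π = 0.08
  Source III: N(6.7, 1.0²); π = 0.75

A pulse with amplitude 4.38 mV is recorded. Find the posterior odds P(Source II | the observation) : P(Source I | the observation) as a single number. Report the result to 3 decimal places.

0.154

Since P(k|x) ∝ π_k f_k(x), the posterior odds are π_i f_i(x) / (π_j f_j(x)).
Component likelihoods at x = 4.38 mV:
  p_I = (1/(1.0·√(2π)))·exp(−(4.38−4.1)²/(2·1.0²)) = 0.398942·exp(-0.03920) = 0.383606
  p_II = (1/(1.0·√(2π)))·exp(−(4.38−5.9)²/(2·1.0²)) = 0.398942·exp(-1.15520) = 0.125665
  p_III = (1/(1.0·√(2π)))·exp(−(4.38−6.7)²/(2·1.0²)) = 0.398942·exp(-2.69120) = 0.0270481
Odds = (0.08/0.17) × (0.125665/0.383606) = 0.470588 × 0.327588 ≈ 0.154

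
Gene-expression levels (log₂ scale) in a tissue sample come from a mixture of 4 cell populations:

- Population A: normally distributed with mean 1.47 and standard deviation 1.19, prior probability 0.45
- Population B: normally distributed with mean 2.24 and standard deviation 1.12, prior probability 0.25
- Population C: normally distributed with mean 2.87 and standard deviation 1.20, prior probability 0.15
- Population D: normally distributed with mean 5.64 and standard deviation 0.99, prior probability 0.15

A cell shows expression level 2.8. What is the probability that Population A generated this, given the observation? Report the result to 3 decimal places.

Posterior ∝ prior × likelihood, so P(k | x) ∝ P(Z=k) f_k(x); normalise over all components.
Component likelihoods at x = 2.8:
  L_A = 0.179522
  L_B = 0.314344
  L_C = 0.331887
  L_D = 0.00658099
Prior × likelihood for each component:
  P(Z=A)·L_A = 0.45 × 0.179522 = 0.0807848
  P(Z=B)·L_B = 0.25 × 0.314344 = 0.078586
  P(Z=C)·L_C = 0.15 × 0.331887 = 0.049783
  P(Z=D)·L_D = 0.15 × 0.00658099 = 0.000987148
Sum: 0.0807848 + 0.078586 + 0.049783 + 0.000987148 = 0.210141
So the posterior for Population A is 0.0807848 / 0.210141 ≈ 0.384.

0.384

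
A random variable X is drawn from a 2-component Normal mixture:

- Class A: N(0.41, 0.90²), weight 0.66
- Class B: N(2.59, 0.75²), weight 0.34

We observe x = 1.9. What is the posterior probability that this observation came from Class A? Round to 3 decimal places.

0.386

By Bayes' theorem, P(k | x) = P(Z=k) f_k(x) / Σ_j P(Z=j) f_j(x).
Evaluate each component's likelihood at the observed value:
  L_A = (1/(0.90·√(2π)))·exp(−(1.9−0.41)²/(2·0.90²)) = 0.443269·exp(-1.37043) = 0.112589
  L_B = (1/(0.75·√(2π)))·exp(−(1.9−2.59)²/(2·0.75²)) = 0.531923·exp(-0.42320) = 0.348382
Multiply by the mixture weights:
  P(Z=A)·L_A = 0.66 × 0.112589 = 0.0743088
  P(Z=B)·L_B = 0.34 × 0.348382 = 0.11845
Denominator: 0.0743088 + 0.11845 = 0.192759
Responsibility of Class A: 0.0743088 / 0.192759 ≈ 0.386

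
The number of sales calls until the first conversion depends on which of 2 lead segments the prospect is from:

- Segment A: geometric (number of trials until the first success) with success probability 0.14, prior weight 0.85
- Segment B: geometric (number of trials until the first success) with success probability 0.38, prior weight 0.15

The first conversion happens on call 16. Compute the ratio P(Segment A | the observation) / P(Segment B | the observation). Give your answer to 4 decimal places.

Since P(k|x) ∝ π_k f_k(x), the posterior odds are π_i f_i(x) / (π_j f_j(x)).
Component likelihoods at x = 16:
  L_A = 0.0145749
  L_B = 0.000292186
0.0123886 / 4.38279e-05 ≈ 282.6660

282.6660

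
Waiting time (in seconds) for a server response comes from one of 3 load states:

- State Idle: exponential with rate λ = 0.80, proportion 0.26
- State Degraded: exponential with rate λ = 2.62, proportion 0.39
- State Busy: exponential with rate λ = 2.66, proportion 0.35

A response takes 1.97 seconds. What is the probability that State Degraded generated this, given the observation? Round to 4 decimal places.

0.1089

Apply Bayes' rule: the posterior for each component is proportional to its prior times its likelihood at x.
Exponential densities:
  L_Idle = 0.80·e^(−0.80·1.97) = 0.80·e^(−1.5760) = 0.165441
  L_Degraded = 2.62·e^(−2.62·1.97) = 2.62·e^(−5.1614) = 0.0150222
  L_Busy = 2.66·e^(−2.66·1.97) = 2.66·e^(−5.2402) = 0.0140959
Unnormalised posteriors:
  w_Idle·L_Idle = 0.26 × 0.165441 = 0.0430145
  w_Degraded·L_Degraded = 0.39 × 0.0150222 = 0.00585866
  w_Busy·L_Busy = 0.35 × 0.0140959 = 0.00493355
Evidence: 0.0430145 + 0.00585866 + 0.00493355 = 0.0538067
P(State Degraded | x) ≈ 0.1089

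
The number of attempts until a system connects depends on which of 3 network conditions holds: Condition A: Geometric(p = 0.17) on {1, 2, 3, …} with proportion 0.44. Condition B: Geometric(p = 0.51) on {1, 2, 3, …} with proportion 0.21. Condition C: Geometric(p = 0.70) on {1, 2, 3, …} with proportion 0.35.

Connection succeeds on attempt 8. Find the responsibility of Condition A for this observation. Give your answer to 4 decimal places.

0.9630

By Bayes' theorem, P(k | x) = π_k f_k(x) / Σ_j π_j f_j(x).
Geometric probabilities:
  L_A = 0.17·(1−0.17)^7 = 0.17·0.271361 = 0.0461313
  L_B = 0.51·(1−0.51)^7 = 0.51·0.00678223 = 0.00345894
  L_C = 0.70·(1−0.70)^7 = 0.70·0.0002187 = 0.00015309
Prior × likelihood for each component:
  π_A·L_A = 0.44 × 0.0461313 = 0.0202978
  π_B·L_B = 0.21 × 0.00345894 = 0.000726377
  π_C·L_C = 0.35 × 0.00015309 = 5.35815e-05
Evidence: 0.0202978 + 0.000726377 + 5.35815e-05 = 0.0210777
Responsibility of Condition A: 0.0202978 / 0.0210777 ≈ 0.9630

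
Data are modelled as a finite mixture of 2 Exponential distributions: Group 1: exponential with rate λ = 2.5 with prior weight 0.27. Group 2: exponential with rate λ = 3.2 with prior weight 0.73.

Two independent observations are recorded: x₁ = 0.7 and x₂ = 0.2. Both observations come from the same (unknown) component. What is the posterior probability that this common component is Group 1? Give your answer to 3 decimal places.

P(component k | x) = w_k·f_k(x) / marginal(x), where marginal(x) = Σ_j w_j·f_j(x).
Since both observations come from the same component, the likelihood for component k is f_k(x₁)·f_k(x₂).
  f_1 = [0.434435] × [1.51633] = 0.658745
  f_2 = [0.340667] × [1.68734] = 0.57482
Weight by the priors:
  w_1·f_1 = 0.27 × 0.658745 = 0.177861
  w_2·f_2 = 0.73 × 0.57482 = 0.419619
Sum: 0.177861 + 0.419619 = 0.59748
P(Group 1 | x₁,x₂) = 0.177861 / 0.59748 ≈ 0.298

0.298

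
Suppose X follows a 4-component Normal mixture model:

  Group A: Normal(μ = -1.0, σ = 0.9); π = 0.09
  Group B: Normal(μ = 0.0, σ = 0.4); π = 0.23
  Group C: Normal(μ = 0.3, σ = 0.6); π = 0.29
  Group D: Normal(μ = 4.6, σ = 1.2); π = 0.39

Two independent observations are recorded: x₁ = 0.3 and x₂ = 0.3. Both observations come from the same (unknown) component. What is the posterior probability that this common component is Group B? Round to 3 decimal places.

0.500

By Bayes' theorem, P(k | x) = P(Z=k) f_k(x) / Σ_j P(Z=j) f_j(x).
Since both observations come from the same component, the likelihood for component k is f_k(x₁)·f_k(x₂).
  L_A = [(1/(0.9·√(2π)))·exp(−(0.3−-1.0)²/(2·0.9²)) = 0.443269·exp(-1.04321) = 0.156173] × [0.156173] = 0.0243902
  L_B = [(1/(0.4·√(2π)))·exp(−(0.3−0.0)²/(2·0.4²)) = 0.997356·exp(-0.28125) = 0.752844] × [0.752844] = 0.566773
  L_C = [(1/(0.6·√(2π)))·exp(−(0.3−0.3)²/(2·0.6²)) = 0.664904·exp(-0.00000) = 0.664904] × [0.664904] = 0.442097
  L_D = [(1/(1.2·√(2π)))·exp(−(0.3−4.6)²/(2·1.2²)) = 0.332452·exp(-6.42014) = 0.000541375] × [0.000541375] = 2.93087e-07
Weight by the priors:
  P(Z=A)·L_A = 0.09 × 0.0243902 = 0.00219511
  P(Z=B)·L_B = 0.23 × 0.566773 = 0.130358
  P(Z=C)·L_C = 0.29 × 0.442097 = 0.128208
  P(Z=D)·L_D = 0.39 × 2.93087e-07 = 1.14304e-07
Sum: 0.00219511 + 0.130358 + 0.128208 + 1.14304e-07 = 0.260761
Responsibility of Group B: 0.130358 / 0.260761 ≈ 0.500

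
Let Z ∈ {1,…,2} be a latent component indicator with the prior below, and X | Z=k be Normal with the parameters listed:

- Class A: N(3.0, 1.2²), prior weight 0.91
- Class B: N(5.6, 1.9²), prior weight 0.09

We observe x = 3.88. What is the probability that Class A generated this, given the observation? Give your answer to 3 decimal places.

P(component k | x) = w_k·f_k(x) / marginal(x), where marginal(x) = Σ_j w_j·f_j(x).
Evaluate each component's likelihood at the observed value:
  f_A = 0.254069
  f_B = 0.139381
Prior × likelihood for each component:
  w_A·f_A = 0.91 × 0.254069 = 0.231203
  w_B·f_B = 0.09 × 0.139381 = 0.0125443
Denominator: 0.231203 + 0.0125443 = 0.243747
P(Class A | x) ≈ 0.949

0.949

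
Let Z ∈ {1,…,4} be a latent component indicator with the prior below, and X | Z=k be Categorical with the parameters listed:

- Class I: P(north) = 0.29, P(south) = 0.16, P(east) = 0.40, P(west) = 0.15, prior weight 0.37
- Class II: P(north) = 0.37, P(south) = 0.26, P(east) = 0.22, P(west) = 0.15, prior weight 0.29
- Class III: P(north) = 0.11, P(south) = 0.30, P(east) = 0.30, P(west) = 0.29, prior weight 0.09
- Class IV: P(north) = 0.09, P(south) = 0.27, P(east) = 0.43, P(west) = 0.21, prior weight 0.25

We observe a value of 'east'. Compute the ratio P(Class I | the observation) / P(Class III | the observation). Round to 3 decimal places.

5.481

Since P(k|x) ∝ P(Z=k) f_k(x), the posterior odds are P(Z=i) f_i(x) / (P(Z=j) f_j(x)).
Evaluate each component's likelihood at the observed value:
  f_I = 0.4
  f_II = 0.22
  f_III = 0.3
  f_IV = 0.43
Posterior odds = (P(Z=I)·f_I) / (P(Z=III)·f_III) = (0.37·0.4) / (0.09·0.3) = 0.148 / 0.027 ≈ 5.481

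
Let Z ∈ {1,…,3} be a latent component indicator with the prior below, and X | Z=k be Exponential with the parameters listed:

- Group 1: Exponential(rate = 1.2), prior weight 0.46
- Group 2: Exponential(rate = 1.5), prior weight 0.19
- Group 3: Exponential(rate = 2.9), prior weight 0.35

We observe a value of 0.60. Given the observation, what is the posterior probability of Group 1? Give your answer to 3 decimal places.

P(component k | x) = π_k·f_k(x) / marginal(x), where marginal(x) = Σ_j π_j·f_j(x).
Exponential densities:
  L_1 = 0.584103
  L_2 = 0.609854
  L_3 = 0.509009
Weight by the priors:
  π_1·L_1 = 0.46 × 0.584103 = 0.268687
  π_2·L_2 = 0.19 × 0.609854 = 0.115872
  π_3·L_3 = 0.35 × 0.509009 = 0.178153
Denominator: 0.268687 + 0.115872 + 0.178153 = 0.562713
P(Group 1 | the observation) ≈ 0.477

0.477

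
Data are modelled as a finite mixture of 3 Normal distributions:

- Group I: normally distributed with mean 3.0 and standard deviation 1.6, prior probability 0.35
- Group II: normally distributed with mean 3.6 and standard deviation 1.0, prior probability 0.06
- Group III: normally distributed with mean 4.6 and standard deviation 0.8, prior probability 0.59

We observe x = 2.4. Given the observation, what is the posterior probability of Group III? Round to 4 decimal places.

The responsibility of component k is π_k f_k(x) divided by Σ_j π_j f_j(x).
Component likelihoods at x = 2.4:
  f_I = 0.232409
  f_II = 0.194186
  f_III = 0.011367
Unnormalised posteriors:
  π_I·f_I = 0.35 × 0.232409 = 0.0813433
  π_II·f_II = 0.06 × 0.194186 = 0.0116512
  π_III·f_III = 0.59 × 0.011367 = 0.0067065
Normaliser: 0.0813433 + 0.0116512 + 0.0067065 = 0.099701
P(Group III | data) = 0.0067065 / 0.099701 ≈ 0.0673

0.0673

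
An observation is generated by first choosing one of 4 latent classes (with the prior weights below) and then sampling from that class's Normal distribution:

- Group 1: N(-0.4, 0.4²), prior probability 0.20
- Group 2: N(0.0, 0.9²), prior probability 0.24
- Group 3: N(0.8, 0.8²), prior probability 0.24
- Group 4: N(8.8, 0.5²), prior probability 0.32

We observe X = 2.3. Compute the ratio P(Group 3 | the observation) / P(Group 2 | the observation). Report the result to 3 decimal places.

5.080

Posterior odds = (π_i f_i(x)) / (π_j f_j(x)); the normalising sum cancels.
Evaluate each component's likelihood at the observed value:
  p_1 = 1.27373e-10
  p_2 = 0.0169242
  p_3 = 0.0859828
  p_4 = 1.59977e-37
0.0206359 / 0.00406181 ≈ 5.080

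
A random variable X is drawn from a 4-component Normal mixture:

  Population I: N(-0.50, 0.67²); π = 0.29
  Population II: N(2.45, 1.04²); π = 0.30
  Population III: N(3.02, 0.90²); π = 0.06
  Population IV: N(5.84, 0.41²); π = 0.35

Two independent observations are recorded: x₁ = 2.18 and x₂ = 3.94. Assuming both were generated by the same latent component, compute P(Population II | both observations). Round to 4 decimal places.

Apply Bayes' rule: the posterior for each component is proportional to its prior times its likelihood at x.
Since both observations come from the same component, the likelihood for component k is f_k(x₁)·f_k(x₂).
  f_I = [(1/(0.67·√(2π)))·exp(−(2.18−-0.50)²/(2·0.67²)) = 0.595436·exp(-8.00000) = 0.000199747] × [1.73276e-10] = 3.46113e-14
  f_II = [(1/(1.04·√(2π)))·exp(−(2.18−2.45)²/(2·1.04²)) = 0.383598·exp(-0.03370) = 0.370886] × [0.137454] = 0.05098
  f_III = [(1/(0.90·√(2π)))·exp(−(2.18−3.02)²/(2·0.90²)) = 0.443269·exp(-0.43556) = 0.286753] × [0.262883] = 0.0753825
  f_IV = [(1/(0.41·√(2π)))·exp(−(2.18−5.84)²/(2·0.41²)) = 0.973030·exp(-39.84414) = 4.83099e-18] × [2.11262e-05] = 1.0206e-22
Unnormalised posteriors:
  π_I·f_I = 0.29 × 3.46113e-14 = 1.00373e-14
  π_II·f_II = 0.30 × 0.05098 = 0.015294
  π_III·f_III = 0.06 × 0.0753825 = 0.00452295
  π_IV·f_IV = 0.35 × 1.0206e-22 = 3.57211e-23
Evidence: 1.00373e-14 + 0.015294 + 0.00452295 + 3.57211e-23 = 0.0198169
Responsibility of Population II: 0.015294 / 0.0198169 ≈ 0.7718

0.7718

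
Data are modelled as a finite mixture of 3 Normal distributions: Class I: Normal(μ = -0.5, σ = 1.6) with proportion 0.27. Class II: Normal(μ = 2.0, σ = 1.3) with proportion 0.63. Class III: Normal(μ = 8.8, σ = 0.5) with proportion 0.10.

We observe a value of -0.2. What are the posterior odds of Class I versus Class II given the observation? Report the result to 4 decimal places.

Posterior odds = (P(Z=i) f_i(x)) / (P(Z=j) f_j(x)); the normalising sum cancels.
Normal densities:
  f_I = (1/(1.6·√(2π)))·exp(−(-0.2−-0.5)²/(2·1.6²)) = 0.249339·exp(-0.01758) = 0.244994
  f_II = (1/(1.3·√(2π)))·exp(−(-0.2−2.0)²/(2·1.3²)) = 0.306879·exp(-1.43195) = 0.0732955
  f_III = (1/(0.5·√(2π)))·exp(−(-0.2−8.8)²/(2·0.5²)) = 0.797885·exp(-162.00000) = 3.5175e-71
Posterior odds = (P(Z=I)·f_I) / (P(Z=II)·f_II) = (0.27·0.244994) / (0.63·0.0732955) = 0.0661485 / 0.0461762 ≈ 1.4325

1.4325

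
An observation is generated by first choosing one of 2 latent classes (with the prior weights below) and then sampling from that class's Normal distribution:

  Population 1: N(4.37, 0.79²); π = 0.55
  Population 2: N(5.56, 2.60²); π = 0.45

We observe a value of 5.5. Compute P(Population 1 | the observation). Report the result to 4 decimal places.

0.5913

P(component k | x) = π_k·f_k(x) / marginal(x), where marginal(x) = Σ_j π_j·f_j(x).
Evaluate each component's likelihood at the observed value:
  f_1 = 0.181553
  f_2 = 0.153398
Unnormalised posteriors:
  π_1·f_1 = 0.55 × 0.181553 = 0.099854
  π_2·f_2 = 0.45 × 0.153398 = 0.0690293
Sum: 0.099854 + 0.0690293 = 0.168883
P(Population 1 | 5.5) = 0.099854 / 0.168883 ≈ 0.5913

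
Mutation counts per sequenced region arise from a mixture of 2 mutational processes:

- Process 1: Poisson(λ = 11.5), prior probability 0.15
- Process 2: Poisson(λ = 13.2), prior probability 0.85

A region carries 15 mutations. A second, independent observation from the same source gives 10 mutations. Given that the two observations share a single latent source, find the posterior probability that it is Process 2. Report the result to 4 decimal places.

By Bayes' theorem, P(k | x) = w_k f_k(x) / Σ_j w_j f_j(x).
Since both observations come from the same component, the likelihood for component k is f_k(x₁)·f_k(x₂).
  p_1 = [0.063035] × [0.112935] = 0.00711886
  p_2 = [0.0910798] × [0.081901] = 0.00745953
Weight by the priors:
  w_1·p_1 = 0.15 × 0.00711886 = 0.00106783
  w_2·p_2 = 0.85 × 0.00745953 = 0.0063406
Evidence: 0.00106783 + 0.0063406 = 0.00740843
P(Process 2 | x₁, x₂) ≈ 0.8559

0.8559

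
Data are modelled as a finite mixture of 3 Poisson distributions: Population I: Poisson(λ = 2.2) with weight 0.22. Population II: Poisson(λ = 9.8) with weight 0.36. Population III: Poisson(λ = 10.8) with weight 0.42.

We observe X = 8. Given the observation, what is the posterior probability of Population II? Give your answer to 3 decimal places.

0.515

Posterior ∝ prior × likelihood, so P(k | x) ∝ π_k f_k(x); normalise over all components.
Poisson probabilities:
  p_I = 0.00150804
  p_II = 0.117004
  p_III = 0.093646
Weight by the priors:
  π_I·p_I = 0.22 × 0.00150804 = 0.000331769
  π_II·p_II = 0.36 × 0.117004 = 0.0421216
  π_III·p_III = 0.42 × 0.093646 = 0.0393313
Sum: 0.000331769 + 0.0421216 + 0.0393313 = 0.0817847
P(Population II | 8) ≈ 0.515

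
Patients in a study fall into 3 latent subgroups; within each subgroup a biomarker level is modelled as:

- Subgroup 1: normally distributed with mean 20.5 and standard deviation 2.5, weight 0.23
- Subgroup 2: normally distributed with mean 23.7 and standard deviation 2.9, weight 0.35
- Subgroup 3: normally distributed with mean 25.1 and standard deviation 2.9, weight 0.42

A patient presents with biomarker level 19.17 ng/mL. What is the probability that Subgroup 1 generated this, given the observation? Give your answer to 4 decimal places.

0.5987

Posterior ∝ prior × likelihood, so P(k | x) ∝ P(Z=k) f_k(x); normalise over all components.
Normal densities:
  p_1 = (1/(2.5·√(2π)))·exp(−(19.17−20.5)²/(2·2.5²)) = 0.159577·exp(-0.14151) = 0.13852
  p_2 = (1/(2.9·√(2π)))·exp(−(19.17−23.7)²/(2·2.9²)) = 0.137566·exp(-1.22003) = 0.0406125
  p_3 = (1/(2.9·√(2π)))·exp(−(19.17−25.1)²/(2·2.9²)) = 0.137566·exp(-2.09066) = 0.017004
Prior × likelihood for each component:
  P(Z=1)·p_1 = 0.23 × 0.13852 = 0.0318596
  P(Z=2)·p_2 = 0.35 × 0.0406125 = 0.0142144
  P(Z=3)·p_3 = 0.42 × 0.017004 = 0.00714166
Sum: 0.0318596 + 0.0142144 + 0.00714166 = 0.0532156
Responsibility of Subgroup 1: 0.0318596 / 0.0532156 ≈ 0.5987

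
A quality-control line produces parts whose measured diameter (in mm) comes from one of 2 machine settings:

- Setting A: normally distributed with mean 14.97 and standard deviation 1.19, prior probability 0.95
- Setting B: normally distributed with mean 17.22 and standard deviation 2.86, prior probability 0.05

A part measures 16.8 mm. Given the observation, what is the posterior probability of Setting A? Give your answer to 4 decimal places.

0.9340

By Bayes' theorem, P(k | x) = w_k f_k(x) / Σ_j w_j f_j(x).
Evaluate each component's likelihood at the observed value:
  L_A = (1/(1.19·√(2π)))·exp(−(16.8−14.97)²/(2·1.19²)) = 0.335246·exp(-1.18244) = 0.102763
  L_B = (1/(2.86·√(2π)))·exp(−(16.8−17.22)²/(2·2.86²)) = 0.139490·exp(-0.01078) = 0.137994
Multiply by the mixture weights:
  w_A·L_A = 0.95 × 0.102763 = 0.0976249
  w_B·L_B = 0.05 × 0.137994 = 0.00689971
Marginal: 0.0976249 + 0.00689971 = 0.104525
P(Setting A | x) ≈ 0.9340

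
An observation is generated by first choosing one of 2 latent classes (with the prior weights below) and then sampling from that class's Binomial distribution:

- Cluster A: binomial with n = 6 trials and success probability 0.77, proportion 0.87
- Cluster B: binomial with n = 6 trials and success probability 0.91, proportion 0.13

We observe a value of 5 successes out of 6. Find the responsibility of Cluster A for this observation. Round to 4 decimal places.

The responsibility of component k is w_k f_k(x) divided by Σ_j w_j f_j(x).
Component likelihoods at x = 5 successes out of 6:
  L_A = 0.373536
  L_B = 0.336977
Weight by the priors:
  w_A·L_A = 0.87 × 0.373536 = 0.324977
  w_B·L_B = 0.13 × 0.336977 = 0.0438071
Normaliser: 0.324977 + 0.0438071 = 0.368784
P(Cluster A | the observation) ≈ 0.8812

0.8812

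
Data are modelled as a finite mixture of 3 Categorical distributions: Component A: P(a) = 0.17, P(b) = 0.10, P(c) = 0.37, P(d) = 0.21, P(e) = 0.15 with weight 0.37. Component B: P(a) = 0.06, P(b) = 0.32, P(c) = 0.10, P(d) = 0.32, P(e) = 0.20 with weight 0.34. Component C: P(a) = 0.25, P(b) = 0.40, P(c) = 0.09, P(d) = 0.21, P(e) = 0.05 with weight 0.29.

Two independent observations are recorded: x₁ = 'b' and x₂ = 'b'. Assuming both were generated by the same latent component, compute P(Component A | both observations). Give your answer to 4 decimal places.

0.0436

Posterior ∝ prior × likelihood, so P(k | x) ∝ π_k f_k(x); normalise over all components.
Since both observations come from the same component, the likelihood for component k is f_k(x₁)·f_k(x₂).
  L_A = [P(b | comp) = 0.10] × [0.1] = 0.01
  L_B = [P(b | comp) = 0.32] × [0.32] = 0.1024
  L_C = [P(b | comp) = 0.40] × [0.4] = 0.16
Unnormalised posteriors:
  π_A·L_A = 0.37 × 0.01 = 0.0037
  π_B·L_B = 0.34 × 0.1024 = 0.034816
  π_C·L_C = 0.29 × 0.16 = 0.0464
Marginal: 0.0037 + 0.034816 + 0.0464 = 0.084916
So the posterior for Component A is 0.0037 / 0.084916 ≈ 0.0436.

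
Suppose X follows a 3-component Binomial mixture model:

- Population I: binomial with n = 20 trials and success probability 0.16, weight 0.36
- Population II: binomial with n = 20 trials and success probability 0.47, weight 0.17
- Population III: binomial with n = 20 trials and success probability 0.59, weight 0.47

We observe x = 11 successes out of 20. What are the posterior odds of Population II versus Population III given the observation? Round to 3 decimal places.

0.299

Only the two components matter; the odds are (w_i f_i(x)) / (w_j f_j(x)).
Evaluate each component's likelihood at the observed value:
  f_I = C(20,11)·0.16^11·0.84^9 = 167960·1.75922e-09·0.208216 = 6.15232e-05
  f_II = C(20,11)·0.47^11·0.53^9 = 167960·0.000247216·0.00329976 = 0.137014
  f_III = C(20,11)·0.59^11·0.41^9 = 167960·0.00301559·0.000327382 = 0.165818
Posterior odds = (w_II·f_II) / (w_III·f_III) = (0.17·0.137014) / (0.47·0.165818) = 0.0232924 / 0.0779346 ≈ 0.299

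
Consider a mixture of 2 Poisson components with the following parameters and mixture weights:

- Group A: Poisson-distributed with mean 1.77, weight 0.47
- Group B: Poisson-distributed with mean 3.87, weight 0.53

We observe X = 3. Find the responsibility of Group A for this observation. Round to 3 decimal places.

0.409

Apply Bayes' rule: the posterior for each component is proportional to its prior times its likelihood at x.
Poisson probabilities:
  p_A = 0.157423
  p_B = 0.201494
Prior × likelihood for each component:
  π_A·p_A = 0.47 × 0.157423 = 0.0739887
  π_B·p_B = 0.53 × 0.201494 = 0.106792
Marginal: 0.0739887 + 0.106792 = 0.18078
P(Group A | 3) = 0.0739887 / 0.18078 ≈ 0.409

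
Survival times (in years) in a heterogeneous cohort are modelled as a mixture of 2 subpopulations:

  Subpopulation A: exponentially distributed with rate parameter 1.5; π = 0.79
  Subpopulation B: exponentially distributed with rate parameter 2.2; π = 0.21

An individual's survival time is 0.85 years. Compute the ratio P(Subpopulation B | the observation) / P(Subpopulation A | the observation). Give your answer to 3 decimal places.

Posterior odds = (w_i f_i(x)) / (w_j f_j(x)); the normalising sum cancels.
Evaluate each component's likelihood at the observed value:
  f_A = 1.5·e^(−1.5·0.85) = 1.5·e^(−1.2750) = 0.419146
  f_B = 2.2·e^(−2.2·0.85) = 2.2·e^(−1.8700) = 0.339072
Posterior odds = (w_B·f_B) / (w_A·f_A) = (0.21·0.339072) / (0.79·0.419146) = 0.0712051 / 0.331126 ≈ 0.215

0.215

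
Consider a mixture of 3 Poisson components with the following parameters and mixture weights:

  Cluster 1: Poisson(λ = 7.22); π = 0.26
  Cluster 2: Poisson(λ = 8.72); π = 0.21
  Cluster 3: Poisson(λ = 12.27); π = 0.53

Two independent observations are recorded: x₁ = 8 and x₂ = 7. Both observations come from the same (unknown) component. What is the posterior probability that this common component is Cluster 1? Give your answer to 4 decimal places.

Apply Bayes' rule: the posterior for each component is proportional to its prior times its likelihood at x.
Since both observations come from the same component, the likelihood for component k is f_k(x₁)·f_k(x₂).
  f_1 = [e^(−7.22)·7.22^8/8! = 0.13402] × [0.148499] = 0.0199019
  f_2 = [e^(−8.72)·8.72^8/8! = 0.135383] × [0.124204] = 0.0168151
  f_3 = [e^(−12.27)·12.27^8/8! = 0.0597644] × [0.0389662] = 0.00232879
Multiply by the mixture weights:
  w_1·f_1 = 0.26 × 0.0199019 = 0.00517449
  w_2·f_2 = 0.21 × 0.0168151 = 0.00353118
  w_3·f_3 = 0.53 × 0.00232879 = 0.00123426
Marginal: 0.00517449 + 0.00353118 + 0.00123426 = 0.00993993
So the posterior for Cluster 1 is 0.00517449 / 0.00993993 ≈ 0.5206.

0.5206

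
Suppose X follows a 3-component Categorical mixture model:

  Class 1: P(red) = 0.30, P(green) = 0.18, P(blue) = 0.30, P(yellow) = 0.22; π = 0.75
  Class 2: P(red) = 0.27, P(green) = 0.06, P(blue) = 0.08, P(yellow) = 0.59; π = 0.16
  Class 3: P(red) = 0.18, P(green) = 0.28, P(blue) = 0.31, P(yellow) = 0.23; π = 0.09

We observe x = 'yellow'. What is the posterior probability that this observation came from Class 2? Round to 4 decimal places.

0.3370

The responsibility of component k is w_k f_k(x) divided by Σ_j w_j f_j(x).
Component likelihoods at x = 'yellow':
  p_1 = 0.22
  p_2 = 0.59
  p_3 = 0.23
Weight by the priors:
  w_1·p_1 = 0.75 × 0.22 = 0.165
  w_2·p_2 = 0.16 × 0.59 = 0.0944
  w_3·p_3 = 0.09 × 0.23 = 0.0207
Marginal: 0.165 + 0.0944 + 0.0207 = 0.2801
Responsibility of Class 2: 0.0944 / 0.2801 ≈ 0.3370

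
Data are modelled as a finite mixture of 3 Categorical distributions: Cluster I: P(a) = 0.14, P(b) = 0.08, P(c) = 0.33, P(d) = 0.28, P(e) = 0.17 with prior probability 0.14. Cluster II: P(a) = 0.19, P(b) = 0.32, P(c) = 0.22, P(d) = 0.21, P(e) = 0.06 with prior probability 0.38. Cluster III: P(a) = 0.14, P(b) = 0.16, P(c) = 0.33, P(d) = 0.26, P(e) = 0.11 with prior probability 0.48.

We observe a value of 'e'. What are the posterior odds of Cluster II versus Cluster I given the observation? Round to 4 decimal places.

Since P(k|x) ∝ π_k f_k(x), the posterior odds are π_i f_i(x) / (π_j f_j(x)).
Evaluate each component's likelihood at the observed value:
  L_I = 0.17
  L_II = 0.06
  L_III = 0.11
Posterior odds = (π_II·L_II) / (π_I·L_I) = (0.38·0.06) / (0.14·0.17) = 0.0228 / 0.0238 ≈ 0.9580

0.9580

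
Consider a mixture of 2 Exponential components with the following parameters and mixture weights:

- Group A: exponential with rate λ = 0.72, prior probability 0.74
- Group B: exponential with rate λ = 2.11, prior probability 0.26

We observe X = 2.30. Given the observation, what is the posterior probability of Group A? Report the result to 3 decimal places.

The responsibility of component k is w_k f_k(x) divided by Σ_j w_j f_j(x).
Exponential densities:
  p_A = 0.137449
  p_B = 0.0164684
Unnormalised posteriors:
  w_A·p_A = 0.74 × 0.137449 = 0.101712
  w_B·p_B = 0.26 × 0.0164684 = 0.00428178
Denominator: 0.101712 + 0.00428178 = 0.105994
So the posterior for Group A is 0.101712 / 0.105994 ≈ 0.960.

0.960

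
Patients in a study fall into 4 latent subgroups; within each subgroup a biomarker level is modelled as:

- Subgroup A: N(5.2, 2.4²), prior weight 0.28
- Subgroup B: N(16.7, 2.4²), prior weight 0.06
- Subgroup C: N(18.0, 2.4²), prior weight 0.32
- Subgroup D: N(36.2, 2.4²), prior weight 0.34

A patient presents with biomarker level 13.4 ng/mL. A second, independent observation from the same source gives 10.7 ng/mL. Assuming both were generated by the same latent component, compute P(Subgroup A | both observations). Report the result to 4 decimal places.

0.0374

P(component k | x) = w_k·f_k(x) / marginal(x), where marginal(x) = Σ_j w_j·f_j(x).
Since both observations come from the same component, the likelihood for component k is f_k(x₁)·f_k(x₂).
  L_A = [0.000485072] × [0.0120309] = 5.83586e-06
  L_B = [0.0645884] × [0.00730346] = 0.000471719
  L_C = [0.026484] × [0.00162821] = 4.31215e-05
  L_D = [4.19914e-21] × [5.09109e-26] = 2.13782e-46
Unnormalised posteriors:
  w_A·L_A = 0.28 × 5.83586e-06 = 1.63404e-06
  w_B·L_B = 0.06 × 0.000471719 = 2.83031e-05
  w_C·L_C = 0.32 × 4.31215e-05 = 1.37989e-05
  w_D·L_D = 0.34 × 2.13782e-46 = 7.26859e-47
Evidence: 1.63404e-06 + 2.83031e-05 + 1.37989e-05 + 7.26859e-47 = 4.37361e-05
P(Subgroup A | data) ≈ 0.0374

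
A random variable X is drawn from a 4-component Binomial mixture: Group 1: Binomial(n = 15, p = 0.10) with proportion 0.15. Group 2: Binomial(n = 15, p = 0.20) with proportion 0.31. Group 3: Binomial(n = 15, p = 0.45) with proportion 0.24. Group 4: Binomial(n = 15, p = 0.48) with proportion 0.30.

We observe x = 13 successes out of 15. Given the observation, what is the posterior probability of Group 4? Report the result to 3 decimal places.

P(component k | x) = w_k·f_k(x) / marginal(x), where marginal(x) = Σ_j w_j·f_j(x).
Binomial probabilities:
  L_1 = 8.505e-12
  L_2 = 5.50502e-08
  L_3 = 0.000985547
  L_4 = 0.0020386
Weight by the priors:
  w_1·L_1 = 0.15 × 8.505e-12 = 1.27575e-12
  w_2·L_2 = 0.31 × 5.50502e-08 = 1.70656e-08
  w_3·L_3 = 0.24 × 0.000985547 = 0.000236531
  w_4·L_4 = 0.30 × 0.0020386 = 0.00061158
Evidence: 1.27575e-12 + 1.70656e-08 + 0.000236531 + 0.00061158 = 0.000848128
So the posterior for Group 4 is 0.00061158 / 0.000848128 ≈ 0.721.

0.721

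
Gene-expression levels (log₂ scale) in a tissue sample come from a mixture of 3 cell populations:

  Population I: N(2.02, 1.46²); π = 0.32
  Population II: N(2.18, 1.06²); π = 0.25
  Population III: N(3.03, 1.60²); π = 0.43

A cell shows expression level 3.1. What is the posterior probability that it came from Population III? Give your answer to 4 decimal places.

P(component k | x) = P(Z=k)·f_k(x) / marginal(x), where marginal(x) = Σ_j P(Z=j)·f_j(x).
Component likelihoods at x = 3.1:
  L_I = (1/(1.46·√(2π)))·exp(−(3.1−2.02)²/(2·1.46²)) = 0.273248·exp(-0.27360) = 0.207843
  L_II = (1/(1.06·√(2π)))·exp(−(3.1−2.18)²/(2·1.06²)) = 0.376361·exp(-0.37665) = 0.258243
  L_III = (1/(1.60·√(2π)))·exp(−(3.1−3.03)²/(2·1.60²)) = 0.249339·exp(-0.00096) = 0.2491
Prior × likelihood for each component:
  P(Z=I)·L_I = 0.32 × 0.207843 = 0.0665098
  P(Z=II)·L_II = 0.25 × 0.258243 = 0.0645608
  P(Z=III)·L_III = 0.43 × 0.2491 = 0.107113
Normaliser: 0.0665098 + 0.0645608 + 0.107113 = 0.238184
P(Population III | x) = 0.107113 / 0.238184 ≈ 0.4497

0.4497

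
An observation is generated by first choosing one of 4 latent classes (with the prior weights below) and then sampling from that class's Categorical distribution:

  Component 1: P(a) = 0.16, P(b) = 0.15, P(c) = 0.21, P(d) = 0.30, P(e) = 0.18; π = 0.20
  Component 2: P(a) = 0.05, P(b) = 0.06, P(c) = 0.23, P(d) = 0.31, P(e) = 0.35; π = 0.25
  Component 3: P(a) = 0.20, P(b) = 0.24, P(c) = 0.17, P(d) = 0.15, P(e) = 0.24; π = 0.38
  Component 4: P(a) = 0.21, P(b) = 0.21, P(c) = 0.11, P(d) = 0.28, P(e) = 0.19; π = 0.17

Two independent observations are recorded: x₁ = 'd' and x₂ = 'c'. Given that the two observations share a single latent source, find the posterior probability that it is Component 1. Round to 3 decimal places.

P(component k | x) = P(Z=k)·f_k(x) / marginal(x), where marginal(x) = Σ_j P(Z=j)·f_j(x).
Since both observations come from the same component, the likelihood for component k is f_k(x₁)·f_k(x₂).
  L_1 = [P(d | comp) = 0.30] × [0.21] = 0.063
  L_2 = [P(d | comp) = 0.31] × [0.23] = 0.0713
  L_3 = [P(d | comp) = 0.15] × [0.17] = 0.0255
  L_4 = [P(d | comp) = 0.28] × [0.11] = 0.0308
Unnormalised posteriors:
  P(Z=1)·L_1 = 0.20 × 0.063 = 0.0126
  P(Z=2)·L_2 = 0.25 × 0.0713 = 0.017825
  P(Z=3)·L_3 = 0.38 × 0.0255 = 0.00969
  P(Z=4)·L_4 = 0.17 × 0.0308 = 0.005236
Denominator: 0.0126 + 0.017825 + 0.00969 + 0.005236 = 0.045351
P(Component 1 | x₁,x₂) = 0.0126 / 0.045351 ≈ 0.278

0.278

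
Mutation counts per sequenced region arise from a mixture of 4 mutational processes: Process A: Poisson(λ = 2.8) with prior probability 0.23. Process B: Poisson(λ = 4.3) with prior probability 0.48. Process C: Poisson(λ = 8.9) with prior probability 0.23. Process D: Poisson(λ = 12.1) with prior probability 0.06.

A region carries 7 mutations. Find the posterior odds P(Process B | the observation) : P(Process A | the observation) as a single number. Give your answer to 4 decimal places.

Posterior odds = (P(Z=i) f_i(x)) / (P(Z=j) f_j(x)); the normalising sum cancels.
Poisson probabilities:
  p_A = e^(−2.8)·2.8^7/7! = 0.0162799
  p_B = e^(−4.3)·4.3^7/7! = 0.0731783
  p_C = e^(−8.9)·8.9^7/7! = 0.119696
  p_D = e^(−12.1)·12.1^7/7! = 0.0418894
Posterior odds = (P(Z=B)·p_B) / (P(Z=A)·p_A) = (0.48·0.0731783) / (0.23·0.0162799) = 0.0351256 / 0.00374437 ≈ 9.3809

9.3809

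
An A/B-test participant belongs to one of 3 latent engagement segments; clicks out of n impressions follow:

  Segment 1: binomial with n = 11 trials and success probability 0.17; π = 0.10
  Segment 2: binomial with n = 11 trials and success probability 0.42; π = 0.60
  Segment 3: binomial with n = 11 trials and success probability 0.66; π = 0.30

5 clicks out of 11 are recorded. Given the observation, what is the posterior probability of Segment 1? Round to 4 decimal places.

0.0129

By Bayes' theorem, P(k | x) = π_k f_k(x) / Σ_j π_j f_j(x).
Binomial probabilities:
  f_1 = 0.0214464
  f_2 = 0.229856
  f_3 = 0.0893789
Prior × likelihood for each component:
  π_1·f_1 = 0.10 × 0.0214464 = 0.00214464
  π_2·f_2 = 0.60 × 0.229856 = 0.137914
  π_3·f_3 = 0.30 × 0.0893789 = 0.0268137
Marginal: 0.00214464 + 0.137914 + 0.0268137 = 0.166872
Responsibility of Segment 1: 0.00214464 / 0.166872 ≈ 0.0129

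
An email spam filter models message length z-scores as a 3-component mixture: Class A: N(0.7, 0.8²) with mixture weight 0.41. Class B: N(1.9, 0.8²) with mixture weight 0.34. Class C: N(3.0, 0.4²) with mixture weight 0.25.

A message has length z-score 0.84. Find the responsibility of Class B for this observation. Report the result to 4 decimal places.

By Bayes' theorem, P(k | x) = π_k f_k(x) / Σ_j π_j f_j(x).
Component likelihoods at x = 0.84:
  L_A = (1/(0.8·√(2π)))·exp(−(0.84−0.7)²/(2·0.8²)) = 0.498678·exp(-0.01531) = 0.4911
  L_B = (1/(0.8·√(2π)))·exp(−(0.84−1.9)²/(2·0.8²)) = 0.498678·exp(-0.87781) = 0.207296
  L_C = (1/(0.4·√(2π)))·exp(−(0.84−3.0)²/(2·0.4²)) = 0.997356·exp(-14.58000) = 4.6434e-07
Multiply by the mixture weights:
  π_A·L_A = 0.41 × 0.4911 = 0.201351
  π_B·L_B = 0.34 × 0.207296 = 0.0704806
  π_C·L_C = 0.25 × 4.6434e-07 = 1.16085e-07
Normaliser: 0.201351 + 0.0704806 + 1.16085e-07 = 0.271832
So the posterior for Class B is 0.0704806 / 0.271832 ≈ 0.2593.

0.2593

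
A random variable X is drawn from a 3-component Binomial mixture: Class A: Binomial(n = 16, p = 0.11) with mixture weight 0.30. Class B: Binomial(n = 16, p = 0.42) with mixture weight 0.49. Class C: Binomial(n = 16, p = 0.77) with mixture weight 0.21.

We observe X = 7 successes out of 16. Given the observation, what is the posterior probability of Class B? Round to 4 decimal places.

By Bayes' theorem, P(k | x) = P(Z=k) f_k(x) / Σ_j P(Z=j) f_j(x).
Component likelihoods at x = 7 successes out of 16:
  L_A = C(16,7)·0.11^7·0.89^9 = 11440·1.94872e-07·0.350356 = 0.000781061
  L_B = C(16,7)·0.42^7·0.58^9 = 11440·0.00230539·0.00742766 = 0.195895
  L_C = C(16,7)·0.77^7·0.23^9 = 11440·0.160485·1.80115e-06 = 0.00330683
Multiply by the mixture weights:
  P(Z=A)·L_A = 0.30 × 0.000781061 = 0.000234318
  P(Z=B)·L_B = 0.49 × 0.195895 = 0.0959885
  P(Z=C)·L_C = 0.21 × 0.00330683 = 0.000694434
Normaliser: 0.000234318 + 0.0959885 + 0.000694434 = 0.0969172
So the posterior for Class B is 0.0959885 / 0.0969172 ≈ 0.9904.

0.9904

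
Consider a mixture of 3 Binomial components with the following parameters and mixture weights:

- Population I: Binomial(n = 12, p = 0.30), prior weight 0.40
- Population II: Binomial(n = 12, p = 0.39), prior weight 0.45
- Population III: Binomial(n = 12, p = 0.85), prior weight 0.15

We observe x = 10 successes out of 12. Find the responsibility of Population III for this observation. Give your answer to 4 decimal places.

Posterior ∝ prior × likelihood, so P(k | x) ∝ P(Z=k) f_k(x); normalise over all components.
Binomial probabilities:
  f_I = 0.000190964
  f_II = 0.00199917
  f_III = 0.292358
Weight by the priors:
  P(Z=I)·f_I = 0.40 × 0.000190964 = 7.63858e-05
  P(Z=II)·f_II = 0.45 × 0.00199917 = 0.000899626
  P(Z=III)·f_III = 0.15 × 0.292358 = 0.0438538
Sum: 7.63858e-05 + 0.000899626 + 0.0438538 = 0.0448298
P(Population III | the observation) = 0.0438538 / 0.0448298 ≈ 0.9782

0.9782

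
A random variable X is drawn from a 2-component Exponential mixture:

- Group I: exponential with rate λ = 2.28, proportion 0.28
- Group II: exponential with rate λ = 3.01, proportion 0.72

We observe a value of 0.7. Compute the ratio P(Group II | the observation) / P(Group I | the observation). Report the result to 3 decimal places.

2.036

The posterior odds equal the prior odds times the likelihood ratio: (π_i/π_j)·(f_i(x)/f_j(x)).
Exponential densities:
  p_I = 2.28·e^(−2.28·0.7) = 2.28·e^(−1.5960) = 0.462169
  p_II = 3.01·e^(−3.01·0.7) = 3.01·e^(−2.1070) = 0.366023
Posterior odds = (π_II·p_II) / (π_I·p_I) = (0.72·0.366023) / (0.28·0.462169) = 0.263536 / 0.129407 ≈ 2.036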